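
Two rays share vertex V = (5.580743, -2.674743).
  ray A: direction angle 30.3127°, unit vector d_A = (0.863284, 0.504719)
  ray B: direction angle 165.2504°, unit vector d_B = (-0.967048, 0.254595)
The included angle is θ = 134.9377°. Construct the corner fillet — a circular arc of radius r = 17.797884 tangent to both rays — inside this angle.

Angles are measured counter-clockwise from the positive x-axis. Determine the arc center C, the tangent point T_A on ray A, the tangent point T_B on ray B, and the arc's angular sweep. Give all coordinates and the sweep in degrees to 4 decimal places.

center=(2.9718,16.4165) T_A=(11.9548,1.0518) T_B=(-1.5594,-0.7949) sweep=45.0623

bisector direction at 97.7816° = (-0.135397,0.990791)
center distance |VC| = r/sin(θ/2) = 17.797884/sin(67.4689°) = 19.268633
C = V + |VC|·bis = (2.9718,16.4165)
T_A = V + ((C−V)·d_A)·d_A = V + 7.3835·d_A = (11.9548,1.0518)
T_B = V + ((C−V)·d_B)·d_B = V + 7.3835·d_B = (-1.5594,-0.7949)
sweep = 180° − θ = 45.0623°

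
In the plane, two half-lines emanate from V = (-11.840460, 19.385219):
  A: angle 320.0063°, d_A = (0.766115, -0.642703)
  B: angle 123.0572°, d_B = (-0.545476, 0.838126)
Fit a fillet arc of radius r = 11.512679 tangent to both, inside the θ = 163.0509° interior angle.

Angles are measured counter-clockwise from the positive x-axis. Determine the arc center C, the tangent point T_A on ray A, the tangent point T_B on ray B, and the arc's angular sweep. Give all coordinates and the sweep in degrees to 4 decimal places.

center=(-3.1271,27.1028) T_A=(-10.5263,18.2828) T_B=(-12.7761,20.8229) sweep=16.9491

bisector direction at 41.5317° = (0.748588,0.663035)
center distance |VC| = r/sin(θ/2) = 11.512679/sin(81.5255°) = 11.639769
C = V + |VC|·bis = (-3.1271,27.1028)
T_A = V + ((C−V)·d_A)·d_A = V + 1.7154·d_A = (-10.5263,18.2828)
T_B = V + ((C−V)·d_B)·d_B = V + 1.7154·d_B = (-12.7761,20.8229)
sweep = 180° − θ = 16.9491°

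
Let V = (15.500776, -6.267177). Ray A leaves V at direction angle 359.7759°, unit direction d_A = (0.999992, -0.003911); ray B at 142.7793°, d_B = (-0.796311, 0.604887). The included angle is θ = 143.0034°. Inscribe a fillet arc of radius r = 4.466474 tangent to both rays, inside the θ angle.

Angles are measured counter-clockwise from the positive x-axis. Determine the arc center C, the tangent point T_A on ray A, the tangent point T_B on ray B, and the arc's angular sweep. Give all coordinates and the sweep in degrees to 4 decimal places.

center=(17.0125,-1.8066) T_A=(16.9951,-6.2730) T_B=(14.3108,-5.3633) sweep=36.9966

bisector direction at 71.2776° = (0.320983,0.947085)
center distance |VC| = r/sin(θ/2) = 4.466474/sin(71.5017°) = 4.709816
C = V + |VC|·bis = (17.0125,-1.8066)
T_A = V + ((C−V)·d_A)·d_A = V + 1.4943·d_A = (16.9951,-6.2730)
T_B = V + ((C−V)·d_B)·d_B = V + 1.4943·d_B = (14.3108,-5.3633)
sweep = 180° − θ = 36.9966°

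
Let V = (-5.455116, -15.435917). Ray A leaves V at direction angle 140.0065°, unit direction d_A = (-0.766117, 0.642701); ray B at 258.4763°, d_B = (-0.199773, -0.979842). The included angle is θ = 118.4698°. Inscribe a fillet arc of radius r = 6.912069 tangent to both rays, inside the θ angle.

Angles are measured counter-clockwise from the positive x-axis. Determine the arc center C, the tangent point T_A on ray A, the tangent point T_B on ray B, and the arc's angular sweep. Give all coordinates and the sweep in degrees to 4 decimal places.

bisector direction at 199.2414° = (-0.944138,-0.329549)
center distance |VC| = r/sin(θ/2) = 6.912069/sin(59.2349°) = 8.044102
C = V + |VC|·bis = (-13.0499,-18.0868)
T_A = V + ((C−V)·d_A)·d_A = V + 4.1147·d_A = (-8.6075,-12.7914)
T_B = V + ((C−V)·d_B)·d_B = V + 4.1147·d_B = (-6.2771,-19.4677)
sweep = 180° − θ = 61.5302°

center=(-13.0499,-18.0868) T_A=(-8.6075,-12.7914) T_B=(-6.2771,-19.4677) sweep=61.5302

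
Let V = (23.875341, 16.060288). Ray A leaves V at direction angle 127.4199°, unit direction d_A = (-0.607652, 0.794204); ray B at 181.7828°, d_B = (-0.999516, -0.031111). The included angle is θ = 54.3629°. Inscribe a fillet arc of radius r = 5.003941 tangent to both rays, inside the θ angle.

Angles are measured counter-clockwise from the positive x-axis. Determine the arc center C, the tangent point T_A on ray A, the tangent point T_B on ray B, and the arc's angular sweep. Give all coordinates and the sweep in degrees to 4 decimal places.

center=(13.9800,20.7587) T_A=(17.9542,23.7993) T_B=(14.1357,15.7571) sweep=125.6371

bisector direction at 154.6013° = (-0.903345,0.428914)
center distance |VC| = r/sin(θ/2) = 5.003941/sin(27.1815°) = 10.954098
C = V + |VC|·bis = (13.9800,20.7587)
T_A = V + ((C−V)·d_A)·d_A = V + 9.7444·d_A = (17.9542,23.7993)
T_B = V + ((C−V)·d_B)·d_B = V + 9.7444·d_B = (14.1357,15.7571)
sweep = 180° − θ = 125.6371°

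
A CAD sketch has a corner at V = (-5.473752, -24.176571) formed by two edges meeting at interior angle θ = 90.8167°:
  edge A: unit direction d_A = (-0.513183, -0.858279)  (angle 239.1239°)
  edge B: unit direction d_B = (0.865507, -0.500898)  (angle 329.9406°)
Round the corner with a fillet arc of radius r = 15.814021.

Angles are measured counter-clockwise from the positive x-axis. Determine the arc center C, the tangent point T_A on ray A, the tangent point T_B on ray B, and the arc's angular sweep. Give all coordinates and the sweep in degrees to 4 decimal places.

center=(0.0985,-45.6728) T_A=(-13.4744,-37.5573) T_B=(8.0197,-31.9857) sweep=89.1833

bisector direction at 284.5322° = (0.250925,-0.968007)
center distance |VC| = r/sin(θ/2) = 15.814021/sin(45.4083°) = 22.206700
C = V + |VC|·bis = (0.0985,-45.6728)
T_A = V + ((C−V)·d_A)·d_A = V + 15.5902·d_A = (-13.4744,-37.5573)
T_B = V + ((C−V)·d_B)·d_B = V + 15.5902·d_B = (8.0197,-31.9857)
sweep = 180° − θ = 89.1833°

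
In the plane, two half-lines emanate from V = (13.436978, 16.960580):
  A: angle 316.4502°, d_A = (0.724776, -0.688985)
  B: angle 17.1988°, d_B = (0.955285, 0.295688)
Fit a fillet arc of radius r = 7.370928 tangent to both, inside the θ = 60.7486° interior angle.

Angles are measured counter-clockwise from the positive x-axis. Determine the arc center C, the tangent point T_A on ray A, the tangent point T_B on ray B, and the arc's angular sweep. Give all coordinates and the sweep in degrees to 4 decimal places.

center=(27.6305,13.6379) T_A=(22.5520,8.2957) T_B=(25.4510,20.6793) sweep=119.2514

bisector direction at 346.8245° = (0.973676,-0.227935)
center distance |VC| = r/sin(θ/2) = 7.370928/sin(30.3743°) = 14.577226
C = V + |VC|·bis = (27.6305,13.6379)
T_A = V + ((C−V)·d_A)·d_A = V + 12.5764·d_A = (22.5520,8.2957)
T_B = V + ((C−V)·d_B)·d_B = V + 12.5764·d_B = (25.4510,20.6793)
sweep = 180° − θ = 119.2514°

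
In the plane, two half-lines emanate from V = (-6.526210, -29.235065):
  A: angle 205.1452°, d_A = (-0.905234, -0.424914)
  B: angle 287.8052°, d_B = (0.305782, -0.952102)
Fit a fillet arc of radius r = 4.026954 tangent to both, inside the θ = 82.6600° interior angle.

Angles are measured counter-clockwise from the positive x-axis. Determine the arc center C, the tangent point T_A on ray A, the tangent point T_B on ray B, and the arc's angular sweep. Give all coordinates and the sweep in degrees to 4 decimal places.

bisector direction at 246.4752° = (-0.399146,-0.916887)
center distance |VC| = r/sin(θ/2) = 4.026954/sin(41.3300°) = 6.097797
C = V + |VC|·bis = (-8.9601,-34.8261)
T_A = V + ((C−V)·d_A)·d_A = V + 4.5789·d_A = (-10.6712,-31.1807)
T_B = V + ((C−V)·d_B)·d_B = V + 4.5789·d_B = (-5.1261,-33.5947)
sweep = 180° − θ = 97.3400°

center=(-8.9601,-34.8261) T_A=(-10.6712,-31.1807) T_B=(-5.1261,-33.5947) sweep=97.3400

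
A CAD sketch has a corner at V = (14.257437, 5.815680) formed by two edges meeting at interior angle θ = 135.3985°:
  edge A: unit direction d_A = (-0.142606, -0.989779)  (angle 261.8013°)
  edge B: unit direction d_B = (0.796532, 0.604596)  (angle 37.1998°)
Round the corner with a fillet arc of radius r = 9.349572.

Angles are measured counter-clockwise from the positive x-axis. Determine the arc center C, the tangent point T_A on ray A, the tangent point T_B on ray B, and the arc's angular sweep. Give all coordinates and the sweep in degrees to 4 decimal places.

bisector direction at 329.5006° = (0.861634,-0.507530)
center distance |VC| = r/sin(θ/2) = 9.349572/sin(67.6993°) = 10.105409
C = V + |VC|·bis = (22.9646,0.6869)
T_A = V + ((C−V)·d_A)·d_A = V + 3.8347·d_A = (13.7106,2.0202)
T_B = V + ((C−V)·d_B)·d_B = V + 3.8347·d_B = (17.3119,8.1341)
sweep = 180° − θ = 44.6015°

center=(22.9646,0.6869) T_A=(13.7106,2.0202) T_B=(17.3119,8.1341) sweep=44.6015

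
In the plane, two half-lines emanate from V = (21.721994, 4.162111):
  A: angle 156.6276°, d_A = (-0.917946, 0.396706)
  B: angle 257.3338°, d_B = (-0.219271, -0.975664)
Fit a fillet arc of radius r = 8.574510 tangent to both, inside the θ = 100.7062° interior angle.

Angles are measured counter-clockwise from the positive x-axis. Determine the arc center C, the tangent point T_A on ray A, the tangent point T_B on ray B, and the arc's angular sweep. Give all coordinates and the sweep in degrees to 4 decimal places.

bisector direction at 206.9807° = (-0.891159,-0.453690)
center distance |VC| = r/sin(θ/2) = 8.574510/sin(50.3531°) = 11.135854
C = V + |VC|·bis = (11.7982,-0.8901)
T_A = V + ((C−V)·d_A)·d_A = V + 7.1053·d_A = (15.1997,6.9808)
T_B = V + ((C−V)·d_B)·d_B = V + 7.1053·d_B = (20.1640,-2.7703)
sweep = 180° − θ = 79.2938°

center=(11.7982,-0.8901) T_A=(15.1997,6.9808) T_B=(20.1640,-2.7703) sweep=79.2938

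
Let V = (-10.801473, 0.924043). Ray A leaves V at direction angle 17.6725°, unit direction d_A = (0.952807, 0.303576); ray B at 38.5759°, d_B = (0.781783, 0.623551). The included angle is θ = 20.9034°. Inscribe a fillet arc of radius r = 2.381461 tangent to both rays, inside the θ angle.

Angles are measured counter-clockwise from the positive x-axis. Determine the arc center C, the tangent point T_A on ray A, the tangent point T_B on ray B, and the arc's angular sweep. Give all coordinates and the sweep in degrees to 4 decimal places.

bisector direction at 28.1242° = (0.881928,0.471384)
center distance |VC| = r/sin(θ/2) = 2.381461/sin(10.4517°) = 13.127754
C = V + |VC|·bis = (0.7763,7.1123)
T_A = V + ((C−V)·d_A)·d_A = V + 12.9099·d_A = (1.4992,4.8432)
T_B = V + ((C−V)·d_B)·d_B = V + 12.9099·d_B = (-0.7087,8.9740)
sweep = 180° − θ = 159.0966°

center=(0.7763,7.1123) T_A=(1.4992,4.8432) T_B=(-0.7087,8.9740) sweep=159.0966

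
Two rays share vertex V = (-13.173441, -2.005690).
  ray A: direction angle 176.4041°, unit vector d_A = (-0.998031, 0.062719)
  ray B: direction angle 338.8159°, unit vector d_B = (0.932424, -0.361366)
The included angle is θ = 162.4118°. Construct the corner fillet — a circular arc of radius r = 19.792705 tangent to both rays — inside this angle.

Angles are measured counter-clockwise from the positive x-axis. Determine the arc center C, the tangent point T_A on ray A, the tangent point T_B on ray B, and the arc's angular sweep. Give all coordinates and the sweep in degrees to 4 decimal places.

center=(-17.4708,-21.5674) T_A=(-16.2294,-1.8136) T_B=(-10.3184,-3.1122) sweep=17.5882

bisector direction at 257.6100° = (-0.214565,-0.976710)
center distance |VC| = r/sin(θ/2) = 19.792705/sin(81.2059°) = 20.028153
C = V + |VC|·bis = (-17.4708,-21.5674)
T_A = V + ((C−V)·d_A)·d_A = V + 3.0620·d_A = (-16.2294,-1.8136)
T_B = V + ((C−V)·d_B)·d_B = V + 3.0620·d_B = (-10.3184,-3.1122)
sweep = 180° − θ = 17.5882°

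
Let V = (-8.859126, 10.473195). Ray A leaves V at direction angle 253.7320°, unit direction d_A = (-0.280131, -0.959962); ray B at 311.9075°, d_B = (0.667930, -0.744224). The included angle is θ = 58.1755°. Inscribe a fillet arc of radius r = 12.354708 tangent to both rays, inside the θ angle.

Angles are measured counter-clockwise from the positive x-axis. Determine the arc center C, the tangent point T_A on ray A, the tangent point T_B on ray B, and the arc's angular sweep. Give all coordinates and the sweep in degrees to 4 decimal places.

center=(-3.2203,-14.3068) T_A=(-15.0803,-10.8458) T_B=(5.9744,-6.0547) sweep=121.8245

bisector direction at 282.8197° = (0.221885,-0.975073)
center distance |VC| = r/sin(θ/2) = 12.354708/sin(29.0877°) = 25.413442
C = V + |VC|·bis = (-3.2203,-14.3068)
T_A = V + ((C−V)·d_A)·d_A = V + 22.2082·d_A = (-15.0803,-10.8458)
T_B = V + ((C−V)·d_B)·d_B = V + 22.2082·d_B = (5.9744,-6.0547)
sweep = 180° − θ = 121.8245°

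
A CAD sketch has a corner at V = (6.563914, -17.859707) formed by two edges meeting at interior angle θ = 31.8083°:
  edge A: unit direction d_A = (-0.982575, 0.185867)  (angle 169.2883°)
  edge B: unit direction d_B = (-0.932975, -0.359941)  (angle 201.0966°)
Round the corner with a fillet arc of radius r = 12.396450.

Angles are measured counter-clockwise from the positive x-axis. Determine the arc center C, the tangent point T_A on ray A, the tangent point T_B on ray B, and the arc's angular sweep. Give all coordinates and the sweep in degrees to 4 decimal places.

bisector direction at 185.1925° = (-0.995896,-0.090501)
center distance |VC| = r/sin(θ/2) = 12.396450/sin(15.9041°) = 45.237750
C = V + |VC|·bis = (-38.4882,-21.9538)
T_A = V + ((C−V)·d_A)·d_A = V + 43.5061·d_A = (-36.1841,-9.7733)
T_B = V + ((C−V)·d_B)·d_B = V + 43.5061·d_B = (-34.0262,-33.5194)
sweep = 180° − θ = 148.1917°

center=(-38.4882,-21.9538) T_A=(-36.1841,-9.7733) T_B=(-34.0262,-33.5194) sweep=148.1917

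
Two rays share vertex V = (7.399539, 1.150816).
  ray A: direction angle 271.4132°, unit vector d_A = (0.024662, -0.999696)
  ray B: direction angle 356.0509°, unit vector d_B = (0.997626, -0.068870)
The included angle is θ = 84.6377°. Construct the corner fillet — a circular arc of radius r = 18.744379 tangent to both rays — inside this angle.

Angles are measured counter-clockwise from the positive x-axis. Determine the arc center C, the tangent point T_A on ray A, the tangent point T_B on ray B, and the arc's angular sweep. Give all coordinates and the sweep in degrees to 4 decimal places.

bisector direction at 313.7321° = (0.691287,-0.722581)
center distance |VC| = r/sin(θ/2) = 18.744379/sin(42.3188°) = 27.841392
C = V + |VC|·bis = (26.6459,-18.9668)
T_A = V + ((C−V)·d_A)·d_A = V + 20.5862·d_A = (7.9072,-19.4291)
T_B = V + ((C−V)·d_B)·d_B = V + 20.5862·d_B = (27.9369,-0.2670)
sweep = 180° − θ = 95.3623°

center=(26.6459,-18.9668) T_A=(7.9072,-19.4291) T_B=(27.9369,-0.2670) sweep=95.3623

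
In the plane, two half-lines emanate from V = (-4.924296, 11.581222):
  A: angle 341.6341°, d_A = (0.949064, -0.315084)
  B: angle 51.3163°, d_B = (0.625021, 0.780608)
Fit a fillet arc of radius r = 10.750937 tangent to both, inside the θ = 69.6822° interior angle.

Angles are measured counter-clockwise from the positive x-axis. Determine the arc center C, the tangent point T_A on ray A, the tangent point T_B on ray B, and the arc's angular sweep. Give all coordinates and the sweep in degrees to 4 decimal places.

bisector direction at 16.4752° = (0.958943,0.283600)
center distance |VC| = r/sin(θ/2) = 10.750937/sin(34.8411°) = 18.818293
C = V + |VC|·bis = (13.1214,16.9181)
T_A = V + ((C−V)·d_A)·d_A = V + 15.4449·d_A = (9.7339,6.7148)
T_B = V + ((C−V)·d_B)·d_B = V + 15.4449·d_B = (4.7291,23.6377)
sweep = 180° − θ = 110.3178°

center=(13.1214,16.9181) T_A=(9.7339,6.7148) T_B=(4.7291,23.6377) sweep=110.3178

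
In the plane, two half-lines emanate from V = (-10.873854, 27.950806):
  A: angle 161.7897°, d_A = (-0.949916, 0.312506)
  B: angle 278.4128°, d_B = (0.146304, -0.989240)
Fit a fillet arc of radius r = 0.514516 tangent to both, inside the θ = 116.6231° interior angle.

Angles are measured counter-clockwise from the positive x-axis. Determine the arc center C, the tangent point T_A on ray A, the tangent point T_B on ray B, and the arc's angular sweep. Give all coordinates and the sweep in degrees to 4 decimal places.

center=(-11.3364,27.5613) T_A=(-11.1756,28.0501) T_B=(-10.8274,27.6366) sweep=63.3769

bisector direction at 220.1012° = (-0.764907,-0.644140)
center distance |VC| = r/sin(θ/2) = 0.514516/sin(58.3115°) = 0.604661
C = V + |VC|·bis = (-11.3364,27.5613)
T_A = V + ((C−V)·d_A)·d_A = V + 0.3176·d_A = (-11.1756,28.0501)
T_B = V + ((C−V)·d_B)·d_B = V + 0.3176·d_B = (-10.8274,27.6366)
sweep = 180° − θ = 63.3769°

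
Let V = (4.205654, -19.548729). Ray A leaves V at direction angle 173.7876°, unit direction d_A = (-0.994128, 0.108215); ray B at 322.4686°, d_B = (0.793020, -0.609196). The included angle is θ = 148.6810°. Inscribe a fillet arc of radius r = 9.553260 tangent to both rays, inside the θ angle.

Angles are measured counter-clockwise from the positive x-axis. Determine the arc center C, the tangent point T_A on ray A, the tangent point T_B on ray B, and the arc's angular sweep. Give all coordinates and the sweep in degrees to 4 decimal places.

center=(0.5096,-28.7561) T_A=(1.5434,-19.2589) T_B=(6.3294,-21.1802) sweep=31.3190

bisector direction at 248.1281° = (-0.372533,-0.928019)
center distance |VC| = r/sin(θ/2) = 9.553260/sin(74.3405°) = 9.921519
C = V + |VC|·bis = (0.5096,-28.7561)
T_A = V + ((C−V)·d_A)·d_A = V + 2.6780·d_A = (1.5434,-19.2589)
T_B = V + ((C−V)·d_B)·d_B = V + 2.6780·d_B = (6.3294,-21.1802)
sweep = 180° − θ = 31.3190°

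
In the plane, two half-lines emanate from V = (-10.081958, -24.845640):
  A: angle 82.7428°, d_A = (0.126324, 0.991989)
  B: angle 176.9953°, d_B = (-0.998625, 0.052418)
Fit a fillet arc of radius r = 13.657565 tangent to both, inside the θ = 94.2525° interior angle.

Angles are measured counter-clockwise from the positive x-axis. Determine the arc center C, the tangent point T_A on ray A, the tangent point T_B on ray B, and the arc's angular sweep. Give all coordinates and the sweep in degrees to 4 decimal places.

bisector direction at 129.8691° = (-0.641035,0.767512)
center distance |VC| = r/sin(θ/2) = 13.657565/sin(47.1262°) = 18.636116
C = V + |VC|·bis = (-22.0284,-10.5422)
T_A = V + ((C−V)·d_A)·d_A = V + 12.6797·d_A = (-8.4802,-12.2675)
T_B = V + ((C−V)·d_B)·d_B = V + 12.6797·d_B = (-22.7443,-24.1810)
sweep = 180° − θ = 85.7475°

center=(-22.0284,-10.5422) T_A=(-8.4802,-12.2675) T_B=(-22.7443,-24.1810) sweep=85.7475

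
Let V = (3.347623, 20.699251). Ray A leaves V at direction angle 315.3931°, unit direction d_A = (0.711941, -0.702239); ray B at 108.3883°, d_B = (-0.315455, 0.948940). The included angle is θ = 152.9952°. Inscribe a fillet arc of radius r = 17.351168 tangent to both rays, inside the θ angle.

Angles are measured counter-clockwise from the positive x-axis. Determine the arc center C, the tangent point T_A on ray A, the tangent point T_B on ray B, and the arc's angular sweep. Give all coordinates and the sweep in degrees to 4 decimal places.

center=(18.4985,30.1264) T_A=(6.3139,17.7734) T_B=(2.0333,24.6529) sweep=27.0048

bisector direction at 31.8907° = (0.849057,0.528301)
center distance |VC| = r/sin(θ/2) = 17.351168/sin(76.4976°) = 17.844384
C = V + |VC|·bis = (18.4985,30.1264)
T_A = V + ((C−V)·d_A)·d_A = V + 4.1664·d_A = (6.3139,17.7734)
T_B = V + ((C−V)·d_B)·d_B = V + 4.1664·d_B = (2.0333,24.6529)
sweep = 180° − θ = 27.0048°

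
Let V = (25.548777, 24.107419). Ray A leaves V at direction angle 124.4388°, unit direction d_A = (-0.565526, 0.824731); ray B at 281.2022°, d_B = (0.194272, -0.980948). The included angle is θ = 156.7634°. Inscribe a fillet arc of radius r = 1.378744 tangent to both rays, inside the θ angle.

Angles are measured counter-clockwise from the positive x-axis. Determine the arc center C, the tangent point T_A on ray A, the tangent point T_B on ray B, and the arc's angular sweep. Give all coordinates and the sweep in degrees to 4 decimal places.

center=(24.2514,23.5615) T_A=(25.3885,24.3412) T_B=(25.6038,23.8293) sweep=23.2366

bisector direction at 202.8205° = (-0.921724,-0.387845)
center distance |VC| = r/sin(θ/2) = 1.378744/sin(78.3817°) = 1.407584
C = V + |VC|·bis = (24.2514,23.5615)
T_A = V + ((C−V)·d_A)·d_A = V + 0.2835·d_A = (25.3885,24.3412)
T_B = V + ((C−V)·d_B)·d_B = V + 0.2835·d_B = (25.6038,23.8293)
sweep = 180° − θ = 23.2366°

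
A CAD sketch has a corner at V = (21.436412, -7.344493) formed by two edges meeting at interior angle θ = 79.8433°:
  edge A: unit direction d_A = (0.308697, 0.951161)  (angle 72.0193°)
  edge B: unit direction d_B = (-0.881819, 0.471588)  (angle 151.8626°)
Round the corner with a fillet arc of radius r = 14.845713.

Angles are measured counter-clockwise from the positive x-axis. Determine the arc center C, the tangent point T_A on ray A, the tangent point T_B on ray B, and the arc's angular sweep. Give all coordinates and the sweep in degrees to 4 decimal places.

bisector direction at 111.9410° = (-0.373651,0.927569)
center distance |VC| = r/sin(θ/2) = 14.845713/sin(39.9216°) = 23.133551
C = V + |VC|·bis = (12.7925,14.1135)
T_A = V + ((C−V)·d_A)·d_A = V + 17.7416·d_A = (26.9132,9.5307)
T_B = V + ((C−V)·d_B)·d_B = V + 17.7416·d_B = (5.7915,1.0222)
sweep = 180° − θ = 100.1567°

center=(12.7925,14.1135) T_A=(26.9132,9.5307) T_B=(5.7915,1.0222) sweep=100.1567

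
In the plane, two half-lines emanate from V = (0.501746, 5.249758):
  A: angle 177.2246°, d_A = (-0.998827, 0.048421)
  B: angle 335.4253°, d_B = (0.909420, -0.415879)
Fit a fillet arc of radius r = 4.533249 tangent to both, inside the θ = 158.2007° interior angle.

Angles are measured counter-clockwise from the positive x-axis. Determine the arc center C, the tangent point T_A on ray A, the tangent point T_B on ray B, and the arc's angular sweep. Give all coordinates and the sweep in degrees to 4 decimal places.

center=(-0.5897,0.7641) T_A=(-0.3702,5.2920) T_B=(1.2956,4.8867) sweep=21.7993

bisector direction at 256.3250° = (-0.236415,-0.971652)
center distance |VC| = r/sin(θ/2) = 4.533249/sin(79.1004°) = 4.616532
C = V + |VC|·bis = (-0.5897,0.7641)
T_A = V + ((C−V)·d_A)·d_A = V + 0.8729·d_A = (-0.3702,5.2920)
T_B = V + ((C−V)·d_B)·d_B = V + 0.8729·d_B = (1.2956,4.8867)
sweep = 180° − θ = 21.7993°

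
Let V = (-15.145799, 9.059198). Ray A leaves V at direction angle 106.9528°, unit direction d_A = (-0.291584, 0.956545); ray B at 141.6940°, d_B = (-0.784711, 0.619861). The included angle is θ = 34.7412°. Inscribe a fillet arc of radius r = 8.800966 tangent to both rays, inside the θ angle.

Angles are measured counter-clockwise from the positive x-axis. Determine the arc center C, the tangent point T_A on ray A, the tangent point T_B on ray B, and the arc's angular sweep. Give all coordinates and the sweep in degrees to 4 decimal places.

center=(-31.7679,33.4049) T_A=(-23.3494,35.9711) T_B=(-37.2233,26.4987) sweep=145.2588

bisector direction at 124.3234° = (-0.563863,0.825868)
center distance |VC| = r/sin(θ/2) = 8.800966/sin(17.3706°) = 29.478926
C = V + |VC|·bis = (-31.7679,33.4049)
T_A = V + ((C−V)·d_A)·d_A = V + 28.1345·d_A = (-23.3494,35.9711)
T_B = V + ((C−V)·d_B)·d_B = V + 28.1345·d_B = (-37.2233,26.4987)
sweep = 180° − θ = 145.2588°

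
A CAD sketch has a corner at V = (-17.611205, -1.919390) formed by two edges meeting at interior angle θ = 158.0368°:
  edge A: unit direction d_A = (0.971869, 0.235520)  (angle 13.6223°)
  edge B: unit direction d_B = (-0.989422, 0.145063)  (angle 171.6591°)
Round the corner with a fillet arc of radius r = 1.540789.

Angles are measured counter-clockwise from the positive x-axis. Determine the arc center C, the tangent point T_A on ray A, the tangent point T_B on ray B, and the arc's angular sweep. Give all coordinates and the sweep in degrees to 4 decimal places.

center=(-17.6835,-0.3515) T_A=(-17.3206,-1.8490) T_B=(-17.9070,-1.8760) sweep=21.9632

bisector direction at 92.6407° = (-0.046073,0.998938)
center distance |VC| = r/sin(θ/2) = 1.540789/sin(79.0184°) = 1.569530
C = V + |VC|·bis = (-17.6835,-0.3515)
T_A = V + ((C−V)·d_A)·d_A = V + 0.2990·d_A = (-17.3206,-1.8490)
T_B = V + ((C−V)·d_B)·d_B = V + 0.2990·d_B = (-17.9070,-1.8760)
sweep = 180° − θ = 21.9632°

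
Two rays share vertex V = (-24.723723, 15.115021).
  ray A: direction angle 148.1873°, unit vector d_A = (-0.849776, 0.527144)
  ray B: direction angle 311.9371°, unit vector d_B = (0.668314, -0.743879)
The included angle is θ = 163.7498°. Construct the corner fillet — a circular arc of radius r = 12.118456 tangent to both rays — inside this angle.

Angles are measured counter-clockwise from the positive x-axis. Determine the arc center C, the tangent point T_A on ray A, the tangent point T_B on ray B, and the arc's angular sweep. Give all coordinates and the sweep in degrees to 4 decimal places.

center=(-32.5821,5.7291) T_A=(-26.1939,16.0270) T_B=(-23.5675,13.8280) sweep=16.2502

bisector direction at 230.0622° = (-0.641956,-0.766742)
center distance |VC| = r/sin(θ/2) = 12.118456/sin(81.8749°) = 12.241337
C = V + |VC|·bis = (-32.5821,5.7291)
T_A = V + ((C−V)·d_A)·d_A = V + 1.7301·d_A = (-26.1939,16.0270)
T_B = V + ((C−V)·d_B)·d_B = V + 1.7301·d_B = (-23.5675,13.8280)
sweep = 180° − θ = 16.2502°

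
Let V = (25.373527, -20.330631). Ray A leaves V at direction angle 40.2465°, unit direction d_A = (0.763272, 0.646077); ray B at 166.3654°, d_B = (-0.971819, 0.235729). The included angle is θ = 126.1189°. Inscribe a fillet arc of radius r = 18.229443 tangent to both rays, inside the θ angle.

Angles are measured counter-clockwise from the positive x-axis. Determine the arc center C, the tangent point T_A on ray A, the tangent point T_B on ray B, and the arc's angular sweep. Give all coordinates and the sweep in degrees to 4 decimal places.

bisector direction at 103.3059° = (-0.230151,0.973155)
center distance |VC| = r/sin(θ/2) = 18.229443/sin(63.0594°) = 20.448582
C = V + |VC|·bis = (20.6673,-0.4310)
T_A = V + ((C−V)·d_A)·d_A = V + 9.2646·d_A = (32.4449,-14.3450)
T_B = V + ((C−V)·d_B)·d_B = V + 9.2646·d_B = (16.3701,-18.1467)
sweep = 180° − θ = 53.8811°

center=(20.6673,-0.4310) T_A=(32.4449,-14.3450) T_B=(16.3701,-18.1467) sweep=53.8811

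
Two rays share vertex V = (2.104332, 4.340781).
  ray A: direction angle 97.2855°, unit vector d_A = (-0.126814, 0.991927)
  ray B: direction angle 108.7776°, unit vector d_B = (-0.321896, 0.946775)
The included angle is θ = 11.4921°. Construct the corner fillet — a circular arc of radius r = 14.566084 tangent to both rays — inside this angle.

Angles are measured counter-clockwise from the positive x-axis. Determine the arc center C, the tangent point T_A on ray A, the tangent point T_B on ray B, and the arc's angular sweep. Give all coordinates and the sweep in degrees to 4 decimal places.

bisector direction at 103.0315° = (-0.225488,0.974246)
center distance |VC| = r/sin(θ/2) = 14.566084/sin(5.7461°) = 145.487030
C = V + |VC|·bis = (-30.7012,146.0809)
T_A = V + ((C−V)·d_A)·d_A = V + 144.7560·d_A = (-16.2527,147.9281)
T_B = V + ((C−V)·d_B)·d_B = V + 144.7560·d_B = (-44.4920,141.3922)
sweep = 180° − θ = 168.5079°

center=(-30.7012,146.0809) T_A=(-16.2527,147.9281) T_B=(-44.4920,141.3922) sweep=168.5079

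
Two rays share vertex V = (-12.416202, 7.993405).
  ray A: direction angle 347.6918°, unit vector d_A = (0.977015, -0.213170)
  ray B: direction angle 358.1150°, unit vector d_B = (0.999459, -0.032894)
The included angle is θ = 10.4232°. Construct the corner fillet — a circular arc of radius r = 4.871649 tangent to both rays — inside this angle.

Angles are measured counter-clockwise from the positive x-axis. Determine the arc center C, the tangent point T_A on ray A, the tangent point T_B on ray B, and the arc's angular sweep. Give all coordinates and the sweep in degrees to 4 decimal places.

center=(40.8053,1.3675) T_A=(39.7668,-3.3921) T_B=(40.9655,6.2365) sweep=169.5768

bisector direction at 352.9034° = (0.992339,-0.123543)
center distance |VC| = r/sin(θ/2) = 4.871649/sin(5.2116°) = 53.632319
C = V + |VC|·bis = (40.8053,1.3675)
T_A = V + ((C−V)·d_A)·d_A = V + 53.4106·d_A = (39.7668,-3.3921)
T_B = V + ((C−V)·d_B)·d_B = V + 53.4106·d_B = (40.9655,6.2365)
sweep = 180° − θ = 169.5768°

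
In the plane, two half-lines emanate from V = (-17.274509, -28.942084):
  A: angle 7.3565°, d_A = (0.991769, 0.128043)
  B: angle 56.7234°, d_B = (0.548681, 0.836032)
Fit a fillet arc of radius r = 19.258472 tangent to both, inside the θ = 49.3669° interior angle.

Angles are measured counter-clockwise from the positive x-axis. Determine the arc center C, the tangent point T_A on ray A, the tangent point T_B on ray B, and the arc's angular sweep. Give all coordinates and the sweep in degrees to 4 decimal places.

center=(21.8175,-4.4768) T_A=(24.2834,-23.5767) T_B=(5.7168,6.0900) sweep=130.6331

bisector direction at 32.0399° = (0.847678,0.530510)
center distance |VC| = r/sin(θ/2) = 19.258472/sin(24.6835°) = 46.116519
C = V + |VC|·bis = (21.8175,-4.4768)
T_A = V + ((C−V)·d_A)·d_A = V + 41.9028·d_A = (24.2834,-23.5767)
T_B = V + ((C−V)·d_B)·d_B = V + 41.9028·d_B = (5.7168,6.0900)
sweep = 180° − θ = 130.6331°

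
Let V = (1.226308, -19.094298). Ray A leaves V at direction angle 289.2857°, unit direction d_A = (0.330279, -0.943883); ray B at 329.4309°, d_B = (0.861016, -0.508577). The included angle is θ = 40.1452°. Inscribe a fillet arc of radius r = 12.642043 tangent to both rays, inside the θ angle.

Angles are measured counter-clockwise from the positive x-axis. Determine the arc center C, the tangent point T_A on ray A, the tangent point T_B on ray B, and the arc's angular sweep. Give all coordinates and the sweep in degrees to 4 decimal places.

bisector direction at 309.3583° = (0.634168,-0.773195)
center distance |VC| = r/sin(θ/2) = 12.642043/sin(20.0726°) = 36.834656
C = V + |VC|·bis = (24.5857,-47.5747)
T_A = V + ((C−V)·d_A)·d_A = V + 34.5973·d_A = (12.6531,-51.7501)
T_B = V + ((C−V)·d_B)·d_B = V + 34.5973·d_B = (31.0151,-36.6897)
sweep = 180° − θ = 139.8548°

center=(24.5857,-47.5747) T_A=(12.6531,-51.7501) T_B=(31.0151,-36.6897) sweep=139.8548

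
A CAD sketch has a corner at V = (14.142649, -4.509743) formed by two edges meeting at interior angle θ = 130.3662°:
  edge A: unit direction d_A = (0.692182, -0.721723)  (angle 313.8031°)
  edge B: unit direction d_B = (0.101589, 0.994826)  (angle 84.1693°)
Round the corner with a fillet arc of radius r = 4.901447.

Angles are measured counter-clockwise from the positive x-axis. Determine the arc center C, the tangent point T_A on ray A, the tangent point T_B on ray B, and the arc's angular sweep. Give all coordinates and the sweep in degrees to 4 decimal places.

bisector direction at 18.9862° = (0.945597,0.325340)
center distance |VC| = r/sin(θ/2) = 4.901447/sin(65.1831°) = 5.400129
C = V + |VC|·bis = (19.2490,-2.7529)
T_A = V + ((C−V)·d_A)·d_A = V + 2.2665·d_A = (15.7115,-6.1456)
T_B = V + ((C−V)·d_B)·d_B = V + 2.2665·d_B = (14.3729,-2.2549)
sweep = 180° − θ = 49.6338°

center=(19.2490,-2.7529) T_A=(15.7115,-6.1456) T_B=(14.3729,-2.2549) sweep=49.6338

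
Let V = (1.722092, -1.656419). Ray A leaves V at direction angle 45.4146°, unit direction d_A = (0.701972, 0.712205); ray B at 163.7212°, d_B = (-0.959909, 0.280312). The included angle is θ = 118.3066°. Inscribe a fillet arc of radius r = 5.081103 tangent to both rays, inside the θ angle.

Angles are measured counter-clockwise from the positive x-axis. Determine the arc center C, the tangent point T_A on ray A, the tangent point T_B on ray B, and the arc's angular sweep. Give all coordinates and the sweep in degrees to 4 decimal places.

bisector direction at 104.5679° = (-0.251527,0.967850)
center distance |VC| = r/sin(θ/2) = 5.081103/sin(59.1533°) = 5.918291
C = V + |VC|·bis = (0.2335,4.0716)
T_A = V + ((C−V)·d_A)·d_A = V + 3.0346·d_A = (3.8523,0.5048)
T_B = V + ((C−V)·d_B)·d_B = V + 3.0346·d_B = (-1.1908,-0.8058)
sweep = 180° − θ = 61.6934°

center=(0.2335,4.0716) T_A=(3.8523,0.5048) T_B=(-1.1908,-0.8058) sweep=61.6934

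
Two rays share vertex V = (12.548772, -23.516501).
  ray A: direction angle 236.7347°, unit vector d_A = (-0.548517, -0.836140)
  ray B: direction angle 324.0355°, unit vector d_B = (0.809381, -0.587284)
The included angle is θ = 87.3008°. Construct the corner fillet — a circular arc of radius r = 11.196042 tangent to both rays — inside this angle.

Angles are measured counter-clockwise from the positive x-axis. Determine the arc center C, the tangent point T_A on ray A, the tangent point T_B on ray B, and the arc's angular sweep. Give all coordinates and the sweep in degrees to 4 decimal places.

center=(15.4727,-39.4709) T_A=(6.1112,-33.3297) T_B=(22.0479,-30.4090) sweep=92.6992

bisector direction at 280.3851° = (0.180263,-0.983618)
center distance |VC| = r/sin(θ/2) = 11.196042/sin(43.6504°) = 16.220123
C = V + |VC|·bis = (15.4727,-39.4709)
T_A = V + ((C−V)·d_A)·d_A = V + 11.7363·d_A = (6.1112,-33.3297)
T_B = V + ((C−V)·d_B)·d_B = V + 11.7363·d_B = (22.0479,-30.4090)
sweep = 180° − θ = 92.6992°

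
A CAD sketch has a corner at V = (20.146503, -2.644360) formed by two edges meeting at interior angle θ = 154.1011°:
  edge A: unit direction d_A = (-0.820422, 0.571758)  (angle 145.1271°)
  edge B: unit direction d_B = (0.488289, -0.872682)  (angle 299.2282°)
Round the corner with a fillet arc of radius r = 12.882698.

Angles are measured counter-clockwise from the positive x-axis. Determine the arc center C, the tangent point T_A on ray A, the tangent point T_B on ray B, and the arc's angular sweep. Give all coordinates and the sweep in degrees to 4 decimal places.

bisector direction at 222.1777° = (-0.741067,-0.671432)
center distance |VC| = r/sin(θ/2) = 12.882698/sin(77.0506°) = 13.218879
C = V + |VC|·bis = (10.3504,-11.5199)
T_A = V + ((C−V)·d_A)·d_A = V + 2.9622·d_A = (17.7162,-0.9507)
T_B = V + ((C−V)·d_B)·d_B = V + 2.9622·d_B = (21.5929,-5.2294)
sweep = 180° − θ = 25.8989°

center=(10.3504,-11.5199) T_A=(17.7162,-0.9507) T_B=(21.5929,-5.2294) sweep=25.8989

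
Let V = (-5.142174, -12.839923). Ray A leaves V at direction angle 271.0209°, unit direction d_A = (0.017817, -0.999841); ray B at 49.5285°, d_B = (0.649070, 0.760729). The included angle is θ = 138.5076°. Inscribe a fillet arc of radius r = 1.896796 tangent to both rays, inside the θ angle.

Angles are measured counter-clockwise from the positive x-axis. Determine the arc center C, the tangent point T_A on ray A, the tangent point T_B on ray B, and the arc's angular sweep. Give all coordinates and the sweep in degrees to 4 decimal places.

center=(-3.2329,-13.5245) T_A=(-5.1294,-13.5583) T_B=(-4.6758,-12.2933) sweep=41.4924

bisector direction at 340.2747° = (0.941322,-0.337511)
center distance |VC| = r/sin(θ/2) = 1.896796/sin(69.2538°) = 2.028315
C = V + |VC|·bis = (-3.2329,-13.5245)
T_A = V + ((C−V)·d_A)·d_A = V + 0.7185·d_A = (-5.1294,-13.5583)
T_B = V + ((C−V)·d_B)·d_B = V + 0.7185·d_B = (-4.6758,-12.2933)
sweep = 180° − θ = 41.4924°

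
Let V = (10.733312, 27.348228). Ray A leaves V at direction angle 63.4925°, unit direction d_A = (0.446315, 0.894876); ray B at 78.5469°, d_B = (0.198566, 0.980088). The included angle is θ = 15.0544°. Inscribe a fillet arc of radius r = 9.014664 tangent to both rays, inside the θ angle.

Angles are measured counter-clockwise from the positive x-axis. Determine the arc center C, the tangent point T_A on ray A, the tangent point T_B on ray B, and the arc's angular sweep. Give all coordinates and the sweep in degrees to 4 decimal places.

center=(33.1152,92.4226) T_A=(41.1822,88.3992) T_B=(24.2800,94.2126) sweep=164.9456

bisector direction at 71.0197° = (0.325243,0.945630)
center distance |VC| = r/sin(θ/2) = 9.014664/sin(7.5272°) = 68.815886
C = V + |VC|·bis = (33.1152,92.4226)
T_A = V + ((C−V)·d_A)·d_A = V + 68.2229·d_A = (41.1822,88.3992)
T_B = V + ((C−V)·d_B)·d_B = V + 68.2229·d_B = (24.2800,94.2126)
sweep = 180° − θ = 164.9456°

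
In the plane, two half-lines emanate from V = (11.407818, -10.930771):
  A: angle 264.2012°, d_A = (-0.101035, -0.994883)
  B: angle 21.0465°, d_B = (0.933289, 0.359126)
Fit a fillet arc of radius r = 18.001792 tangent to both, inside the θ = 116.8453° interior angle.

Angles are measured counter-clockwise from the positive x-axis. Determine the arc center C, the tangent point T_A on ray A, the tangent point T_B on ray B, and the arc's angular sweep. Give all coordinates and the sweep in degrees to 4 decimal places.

center=(28.1995,-23.7579) T_A=(10.2899,-21.9391) T_B=(21.7346,-6.9571) sweep=63.1547

bisector direction at 322.6239° = (0.794667,-0.607045)
center distance |VC| = r/sin(θ/2) = 18.001792/sin(58.4226°) = 21.130501
C = V + |VC|·bis = (28.1995,-23.7579)
T_A = V + ((C−V)·d_A)·d_A = V + 11.0650·d_A = (10.2899,-21.9391)
T_B = V + ((C−V)·d_B)·d_B = V + 11.0650·d_B = (21.7346,-6.9571)
sweep = 180° − θ = 63.1547°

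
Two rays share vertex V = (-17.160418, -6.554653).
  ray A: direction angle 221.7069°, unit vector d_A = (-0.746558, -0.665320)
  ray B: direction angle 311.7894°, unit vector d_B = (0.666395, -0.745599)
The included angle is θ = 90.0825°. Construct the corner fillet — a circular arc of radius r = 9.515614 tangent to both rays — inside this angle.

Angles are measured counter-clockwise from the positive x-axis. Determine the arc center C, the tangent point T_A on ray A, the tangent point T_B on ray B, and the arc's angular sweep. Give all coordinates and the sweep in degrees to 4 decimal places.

bisector direction at 266.7482° = (-0.056725,-0.998390)
center distance |VC| = r/sin(θ/2) = 9.515614/sin(45.0412°) = 13.447432
C = V + |VC|·bis = (-17.9232,-19.9804)
T_A = V + ((C−V)·d_A)·d_A = V + 9.5019·d_A = (-24.2542,-12.8765)
T_B = V + ((C−V)·d_B)·d_B = V + 9.5019·d_B = (-10.8284,-13.6393)
sweep = 180° − θ = 89.9175°

center=(-17.9232,-19.9804) T_A=(-24.2542,-12.8765) T_B=(-10.8284,-13.6393) sweep=89.9175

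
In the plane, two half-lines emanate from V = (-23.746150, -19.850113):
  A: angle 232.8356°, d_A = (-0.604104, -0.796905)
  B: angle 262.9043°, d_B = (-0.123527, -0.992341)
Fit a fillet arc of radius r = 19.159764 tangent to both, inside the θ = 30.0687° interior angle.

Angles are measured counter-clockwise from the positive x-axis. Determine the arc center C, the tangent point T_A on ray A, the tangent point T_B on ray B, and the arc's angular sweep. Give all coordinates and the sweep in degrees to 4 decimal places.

center=(-51.5709,-88.2712) T_A=(-66.8394,-76.6967) T_B=(-32.5578,-90.6379) sweep=149.9313

bisector direction at 247.8700° = (-0.376710,-0.926331)
center distance |VC| = r/sin(θ/2) = 19.159764/sin(15.0343°) = 73.862394
C = V + |VC|·bis = (-51.5709,-88.2712)
T_A = V + ((C−V)·d_A)·d_A = V + 71.3341·d_A = (-66.8394,-76.6967)
T_B = V + ((C−V)·d_B)·d_B = V + 71.3341·d_B = (-32.5578,-90.6379)
sweep = 180° − θ = 149.9313°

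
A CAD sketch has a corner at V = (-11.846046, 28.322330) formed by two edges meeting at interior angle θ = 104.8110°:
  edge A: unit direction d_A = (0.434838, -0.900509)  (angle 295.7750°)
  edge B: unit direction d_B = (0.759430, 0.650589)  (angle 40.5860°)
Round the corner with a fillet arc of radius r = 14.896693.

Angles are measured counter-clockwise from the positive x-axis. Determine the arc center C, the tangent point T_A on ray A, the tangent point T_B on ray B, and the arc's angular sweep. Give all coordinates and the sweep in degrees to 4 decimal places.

bisector direction at 348.1805° = (0.978798,-0.204829)
center distance |VC| = r/sin(θ/2) = 14.896693/sin(52.4055°) = 18.800690
C = V + |VC|·bis = (6.5560,24.4714)
T_A = V + ((C−V)·d_A)·d_A = V + 11.4697·d_A = (-6.8586,17.9937)
T_B = V + ((C−V)·d_B)·d_B = V + 11.4697·d_B = (-3.1356,35.7844)
sweep = 180° − θ = 75.1890°

center=(6.5560,24.4714) T_A=(-6.8586,17.9937) T_B=(-3.1356,35.7844) sweep=75.1890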